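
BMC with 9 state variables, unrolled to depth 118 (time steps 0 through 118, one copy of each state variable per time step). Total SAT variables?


BMC unrolls to depth k, creating one copy of each state var for steps 0..k.
Step count = 118 + 1 = 119 (steps 0 through 118)
Vars per step = 9
Total = 9 * 119 = 1071

1071


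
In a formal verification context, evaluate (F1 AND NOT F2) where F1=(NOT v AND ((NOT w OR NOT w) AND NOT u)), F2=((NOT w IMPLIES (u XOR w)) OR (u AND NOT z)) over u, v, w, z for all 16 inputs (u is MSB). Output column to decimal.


F1 = (NOT v AND ((NOT w OR NOT w) AND NOT u))
F2 = ((NOT w IMPLIES (u XOR w)) OR (u AND NOT z))
Counterexample to F1=>F2 is where F1=1 and F2=0.
Evaluate each row (bits = u,v,w,z, MSB first):
  row 0 [0000]: F1=1 F2=0 -> F1&~F2 -> 1
  row 1 [0001]: F1=1 F2=0 -> F1&~F2 -> 1
  row 2 [0010]: F1=0 F2=1 -> F1&~F2 -> 0
  row 3 [0011]: F1=0 F2=1 -> F1&~F2 -> 0
  row 4 [0100]: F1=0 F2=0 -> F1&~F2 -> 0
  row 5 [0101]: F1=0 F2=0 -> F1&~F2 -> 0
  row 6 [0110]: F1=0 F2=1 -> F1&~F2 -> 0
  row 7 [0111]: F1=0 F2=1 -> F1&~F2 -> 0
  row 8 [1000]: F1=0 F2=1 -> F1&~F2 -> 0
  row 9 [1001]: F1=0 F2=1 -> F1&~F2 -> 0
  row 10 [1010]: F1=0 F2=1 -> F1&~F2 -> 0
  row 11 [1011]: F1=0 F2=1 -> F1&~F2 -> 0
  row 12 [1100]: F1=0 F2=1 -> F1&~F2 -> 0
  row 13 [1101]: F1=0 F2=1 -> F1&~F2 -> 0
  row 14 [1110]: F1=0 F2=1 -> F1&~F2 -> 0
  row 15 [1111]: F1=0 F2=1 -> F1&~F2 -> 0
Full result column, 4 rows per line (u,v fixed per line; w,z runs 00..11 left to right):
  rows 0-3 [u,v=00]: 1100  = hex C
  rows 4-7 [u,v=01]: 0000  = hex 0
  rows 8-11 [u,v=10]: 0000  = hex 0
  rows 12-15 [u,v=11]: 0000  = hex 0
Counterexample vector (row 0 .. row 15) = 1100000000000000
Output column grouped in 4s = 1100 0000 0000 0000 = 0xC000
Convert to decimal digit by digit (value = value*16 + digit):
  C -> 12
  12*16 + 0 = 192
  192*16 + 0 = 3072
  3072*16 + 0 = 49152
Decimal = 49152

49152


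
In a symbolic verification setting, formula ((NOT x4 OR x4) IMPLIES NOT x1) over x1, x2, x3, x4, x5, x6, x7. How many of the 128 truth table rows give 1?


Formula: ((NOT x4 OR x4) IMPLIES NOT x1) over 7 vars (128 rows)
Evaluate each row (x1, x2, x3, x4, x5, x6, x7 as bits, MSB first):
  row 0 [0000000]: ((NOT 0 OR 0) IMPLIES NOT 0) -> 1
  row 1 [0000001]: ((NOT 0 OR 0) IMPLIES NOT 0) -> 1
  row 2 [0000010]: ((NOT 0 OR 0) IMPLIES NOT 0) -> 1
  row 3 [0000011]: ((NOT 0 OR 0) IMPLIES NOT 0) -> 1
  row 4 [0000100]: ((NOT 0 OR 0) IMPLIES NOT 0) -> 1
  (every remaining row is evaluated the same way; all 128 results are listed next)
Full result column, 8 rows per line (x1,x2,x3,x4 fixed per line; x5,x6,x7 runs 000..111 left to right):
  rows 0-7 [x1,x2,x3,x4=0000]: 11111111  (ones: 8)
  rows 8-15 [x1,x2,x3,x4=0001]: 11111111  (ones: 8)
  rows 16-23 [x1,x2,x3,x4=0010]: 11111111  (ones: 8)
  rows 24-31 [x1,x2,x3,x4=0011]: 11111111  (ones: 8)
  rows 32-39 [x1,x2,x3,x4=0100]: 11111111  (ones: 8)
  rows 40-47 [x1,x2,x3,x4=0101]: 11111111  (ones: 8)
  rows 48-55 [x1,x2,x3,x4=0110]: 11111111  (ones: 8)
  rows 56-63 [x1,x2,x3,x4=0111]: 11111111  (ones: 8)
  rows 64-71 [x1,x2,x3,x4=1000]: 00000000  (ones: 0)
  rows 72-79 [x1,x2,x3,x4=1001]: 00000000  (ones: 0)
  rows 80-87 [x1,x2,x3,x4=1010]: 00000000  (ones: 0)
  rows 88-95 [x1,x2,x3,x4=1011]: 00000000  (ones: 0)
  rows 96-103 [x1,x2,x3,x4=1100]: 00000000  (ones: 0)
  rows 104-111 [x1,x2,x3,x4=1101]: 00000000  (ones: 0)
  rows 112-119 [x1,x2,x3,x4=1110]: 00000000  (ones: 0)
  rows 120-127 [x1,x2,x3,x4=1111]: 00000000  (ones: 0)
Count of 1-rows = 8+8+8+8+8+8+8+8+0+0+0+0+0+0+0+0 = 64

64


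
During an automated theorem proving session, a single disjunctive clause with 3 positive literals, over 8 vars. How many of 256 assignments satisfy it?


Step 1: Total=2^8=256
Step 2: Unsat when all 3 false: 2^5=32
Step 3: Sat=256-32=224

224


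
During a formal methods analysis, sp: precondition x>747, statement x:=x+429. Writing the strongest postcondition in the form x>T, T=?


Formula: sp(P, x:=E) = exists old_x. (x = E[old_x/x]) AND P[old_x/x] (old_x is the value of x before the assignment; eliminate old_x by solving x = E[old_x/x] for old_x)
Step 1: Precondition P: x>747, i.e. old_x > 747
Step 2: Assignment gives x = old_x + 429, so old_x = x - 429
Step 3: Substitute into P: x - 429 > 747
Step 4: Simplify: x > 747+429 = 1176

1176


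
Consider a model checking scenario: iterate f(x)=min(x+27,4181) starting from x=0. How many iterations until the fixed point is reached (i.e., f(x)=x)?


Step 1: x=0, cap=4181, increment=27
Step 2: x grows by 27 each step until capped at 4181; fixed point is x=4181
Step 3: iterations = ceil(4181/27) = 155

155


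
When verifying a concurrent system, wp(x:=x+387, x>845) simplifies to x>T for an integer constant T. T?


Formula: wp(x:=E, P) = P[E/x] (substitute E for x in postcondition)
Step 1: Postcondition: x>845
Step 2: Substitute x+387 for x: x+387>845
Step 3: Solve for x: x > 845-387 = 458

458


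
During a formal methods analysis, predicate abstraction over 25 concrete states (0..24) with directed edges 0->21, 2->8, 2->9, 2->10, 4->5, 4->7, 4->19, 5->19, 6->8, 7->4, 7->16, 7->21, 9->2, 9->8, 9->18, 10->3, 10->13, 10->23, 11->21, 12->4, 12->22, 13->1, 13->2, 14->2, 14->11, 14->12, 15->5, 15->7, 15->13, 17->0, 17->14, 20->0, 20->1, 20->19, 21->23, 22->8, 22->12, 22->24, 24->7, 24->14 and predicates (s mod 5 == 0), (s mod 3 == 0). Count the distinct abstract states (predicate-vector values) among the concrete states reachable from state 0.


BFS from 0:
Concrete reachable: {0, 21, 23}
Abstract via predicates (s mod 5 == 0), (s mod 3 == 0):
  (0,0) <- {23}
  (0,1) <- {21}
  (1,1) <- {0}
Distinct abstract states = 3

3


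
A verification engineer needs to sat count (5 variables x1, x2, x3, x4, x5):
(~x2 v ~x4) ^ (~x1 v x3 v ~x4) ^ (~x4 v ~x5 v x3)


CNF with 3 clauses over 5 vars (32 assignments).
An assignment satisfies CNF iff every clause has >=1 true literal.
Check each row (bits = x1,x2,x3,x4,x5; clause T/F shown):
  row 0 [00000]: clauses=TTT -> 1
  row 1 [00001]: clauses=TTT -> 1
  row 2 [00010]: clauses=TTT -> 1
  row 3 [00011]: clauses=TTF -> 0
  row 4 [00100]: clauses=TTT -> 1
  row 5 [00101]: clauses=TTT -> 1
  row 6 [00110]: clauses=TTT -> 1
  row 7 [00111]: clauses=TTT -> 1
  row 8 [01000]: clauses=TTT -> 1
  row 9 [01001]: clauses=TTT -> 1
  row 10 [01010]: clauses=FTT -> 0
  row 11 [01011]: clauses=FTF -> 0
  row 12 [01100]: clauses=TTT -> 1
  row 13 [01101]: clauses=TTT -> 1
  row 14 [01110]: clauses=FTT -> 0
  row 15 [01111]: clauses=FTT -> 0
  row 16 [10000]: clauses=TTT -> 1
  row 17 [10001]: clauses=TTT -> 1
  row 18 [10010]: clauses=TFT -> 0
  row 19 [10011]: clauses=TFF -> 0
  row 20 [10100]: clauses=TTT -> 1
  row 21 [10101]: clauses=TTT -> 1
  row 22 [10110]: clauses=TTT -> 1
  row 23 [10111]: clauses=TTT -> 1
  row 24 [11000]: clauses=TTT -> 1
  row 25 [11001]: clauses=TTT -> 1
  row 26 [11010]: clauses=FFT -> 0
  row 27 [11011]: clauses=FFF -> 0
  row 28 [11100]: clauses=TTT -> 1
  row 29 [11101]: clauses=TTT -> 1
  row 30 [11110]: clauses=FTT -> 0
  row 31 [11111]: clauses=FTT -> 0
Full result column, 8 rows per line (x1,x2 fixed per line; x3,x4,x5 runs 000..111 left to right):
  rows 0-7 [x1,x2=00]: 11101111  (ones: 7)
  rows 8-15 [x1,x2=01]: 11001100  (ones: 4)
  rows 16-23 [x1,x2=10]: 11001111  (ones: 6)
  rows 24-31 [x1,x2=11]: 11001100  (ones: 4)
Satisfying assignments = 7+4+6+4 = 21

21


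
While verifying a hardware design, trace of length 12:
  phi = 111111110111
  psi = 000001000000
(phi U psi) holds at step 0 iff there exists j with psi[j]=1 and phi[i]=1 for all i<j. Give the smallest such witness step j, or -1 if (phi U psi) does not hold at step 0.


(phi U psi) at 0: need smallest j with psi[j]=1 and phi[i]=1 for all i in [0,j).
Scan from step 0:
  step 0: phi=1, psi=0 -> continue
  step 1: phi=1, psi=0 -> continue
  step 2: phi=1, psi=0 -> continue
  step 3: phi=1, psi=0 -> continue
  step 5: psi=1 and phi held for [0,5) -> witness found
Witness step = 5

5


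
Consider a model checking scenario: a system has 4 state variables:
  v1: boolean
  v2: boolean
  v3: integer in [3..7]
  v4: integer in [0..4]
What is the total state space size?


State space = product of domain sizes of all variables.
Domain sizes:
  v1 (boolean): 2
  v2 (boolean): 2
  v3 (integer in [3..7]): 5
  v4 (integer in [0..4]): 5
Product = 2 * 2 * 5 * 5 = 100

100


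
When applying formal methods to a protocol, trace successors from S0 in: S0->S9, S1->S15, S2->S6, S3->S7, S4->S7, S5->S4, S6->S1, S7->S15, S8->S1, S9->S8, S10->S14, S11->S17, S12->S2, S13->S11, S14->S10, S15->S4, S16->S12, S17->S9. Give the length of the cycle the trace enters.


Trace from S0 until a state repeats:
  S0 -> S9 -> S8 -> S1 -> S15 -> S4 -> S7 -> S15
S15 first seen at step 4, revisited at step 7.
Cycle length = 7 - 4 = 3

3


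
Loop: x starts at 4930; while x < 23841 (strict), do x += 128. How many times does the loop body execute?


Step 1: x goes from 4930 toward 23841 by 128; the body runs while x<23841, so iterations = ceil((bound-start)/step)
Step 2: Distance=18911
Step 3: ceil(18911/128)=148

148


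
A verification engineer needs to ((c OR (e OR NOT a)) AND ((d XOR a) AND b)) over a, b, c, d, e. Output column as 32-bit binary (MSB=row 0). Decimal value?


Formula: ((c OR (e OR NOT a)) AND ((d XOR a) AND b)) over a, b, c, d, e (32 rows)
Evaluate each row (bits = a,b,c,d,e, MSB first):
  row 0 [00000]: ((0 OR (0 OR NOT 0)) AND ((0 XOR 0) AND 0)) -> 0
  row 1 [00001]: ((0 OR (1 OR NOT 0)) AND ((0 XOR 0) AND 0)) -> 0
  row 2 [00010]: ((0 OR (0 OR NOT 0)) AND ((1 XOR 0) AND 0)) -> 0
  row 3 [00011]: ((0 OR (1 OR NOT 0)) AND ((1 XOR 0) AND 0)) -> 0
  row 4 [00100]: ((1 OR (0 OR NOT 0)) AND ((0 XOR 0) AND 0)) -> 0
  row 5 [00101]: ((1 OR (1 OR NOT 0)) AND ((0 XOR 0) AND 0)) -> 0
  row 6 [00110]: ((1 OR (0 OR NOT 0)) AND ((1 XOR 0) AND 0)) -> 0
  row 7 [00111]: ((1 OR (1 OR NOT 0)) AND ((1 XOR 0) AND 0)) -> 0
  row 8 [01000]: ((0 OR (0 OR NOT 0)) AND ((0 XOR 0) AND 1)) -> 0
  row 9 [01001]: ((0 OR (1 OR NOT 0)) AND ((0 XOR 0) AND 1)) -> 0
  row 10 [01010]: ((0 OR (0 OR NOT 0)) AND ((1 XOR 0) AND 1)) -> 1
  row 11 [01011]: ((0 OR (1 OR NOT 0)) AND ((1 XOR 0) AND 1)) -> 1
  row 12 [01100]: ((1 OR (0 OR NOT 0)) AND ((0 XOR 0) AND 1)) -> 0
  row 13 [01101]: ((1 OR (1 OR NOT 0)) AND ((0 XOR 0) AND 1)) -> 0
  row 14 [01110]: ((1 OR (0 OR NOT 0)) AND ((1 XOR 0) AND 1)) -> 1
  row 15 [01111]: ((1 OR (1 OR NOT 0)) AND ((1 XOR 0) AND 1)) -> 1
  row 16 [10000]: ((0 OR (0 OR NOT 1)) AND ((0 XOR 1) AND 0)) -> 0
  row 17 [10001]: ((0 OR (1 OR NOT 1)) AND ((0 XOR 1) AND 0)) -> 0
  row 18 [10010]: ((0 OR (0 OR NOT 1)) AND ((1 XOR 1) AND 0)) -> 0
  row 19 [10011]: ((0 OR (1 OR NOT 1)) AND ((1 XOR 1) AND 0)) -> 0
  row 20 [10100]: ((1 OR (0 OR NOT 1)) AND ((0 XOR 1) AND 0)) -> 0
  row 21 [10101]: ((1 OR (1 OR NOT 1)) AND ((0 XOR 1) AND 0)) -> 0
  row 22 [10110]: ((1 OR (0 OR NOT 1)) AND ((1 XOR 1) AND 0)) -> 0
  row 23 [10111]: ((1 OR (1 OR NOT 1)) AND ((1 XOR 1) AND 0)) -> 0
  row 24 [11000]: ((0 OR (0 OR NOT 1)) AND ((0 XOR 1) AND 1)) -> 0
  row 25 [11001]: ((0 OR (1 OR NOT 1)) AND ((0 XOR 1) AND 1)) -> 1
  row 26 [11010]: ((0 OR (0 OR NOT 1)) AND ((1 XOR 1) AND 1)) -> 0
  row 27 [11011]: ((0 OR (1 OR NOT 1)) AND ((1 XOR 1) AND 1)) -> 0
  row 28 [11100]: ((1 OR (0 OR NOT 1)) AND ((0 XOR 1) AND 1)) -> 1
  row 29 [11101]: ((1 OR (1 OR NOT 1)) AND ((0 XOR 1) AND 1)) -> 1
  row 30 [11110]: ((1 OR (0 OR NOT 1)) AND ((1 XOR 1) AND 1)) -> 0
  row 31 [11111]: ((1 OR (1 OR NOT 1)) AND ((1 XOR 1) AND 1)) -> 0
Full result column, 4 rows per line (a,b,c fixed per line; d,e runs 00..11 left to right):
  rows 0-3 [a,b,c=000]: 0000  = hex 0
  rows 4-7 [a,b,c=001]: 0000  = hex 0
  rows 8-11 [a,b,c=010]: 0011  = hex 3
  rows 12-15 [a,b,c=011]: 0011  = hex 3
  rows 16-19 [a,b,c=100]: 0000  = hex 0
  rows 20-23 [a,b,c=101]: 0000  = hex 0
  rows 24-27 [a,b,c=110]: 0100  = hex 4
  rows 28-31 [a,b,c=111]: 1100  = hex C
Output column (row 0 .. row 31) = 00000000001100110000000001001100
Output column grouped in 4s = 0000 0000 0011 0011 0000 0000 0100 1100 = 0x0033004C
Convert to decimal digit by digit (value = value*16 + digit):
  0 -> 0
  0*16 + 0 = 0
  0*16 + 3 = 3
  3*16 + 3 = 51
  51*16 + 0 = 816
  816*16 + 0 = 13056
  13056*16 + 4 = 208900
  208900*16 + 12 (C) = 3342412
Decimal = 3342412

3342412


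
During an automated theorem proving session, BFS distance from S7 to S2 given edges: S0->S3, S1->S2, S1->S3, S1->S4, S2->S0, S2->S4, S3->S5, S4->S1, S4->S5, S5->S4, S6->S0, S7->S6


BFS layer-by-layer from S7:
  dist 0: {S7}
  dist 1: {S6}
  dist 2: {S0}
  dist 3: {S3}
  dist 4: {S5}
  dist 5: {S4}
  dist 6: {S1}
  dist 7: {S2}
  -> S2 reached at distance 7
Shortest path length = 7

7


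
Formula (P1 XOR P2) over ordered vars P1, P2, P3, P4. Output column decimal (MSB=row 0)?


Formula: (P1 XOR P2) over P1, P2, P3, P4 (16 rows)
Evaluate each row (bits = P1,P2,P3,P4, MSB first):
  row 0 [0000]: (0 XOR 0) -> 0
  row 1 [0001]: (0 XOR 0) -> 0
  row 2 [0010]: (0 XOR 0) -> 0
  row 3 [0011]: (0 XOR 0) -> 0
  row 4 [0100]: (0 XOR 1) -> 1
  row 5 [0101]: (0 XOR 1) -> 1
  row 6 [0110]: (0 XOR 1) -> 1
  row 7 [0111]: (0 XOR 1) -> 1
  row 8 [1000]: (1 XOR 0) -> 1
  row 9 [1001]: (1 XOR 0) -> 1
  row 10 [1010]: (1 XOR 0) -> 1
  row 11 [1011]: (1 XOR 0) -> 1
  row 12 [1100]: (1 XOR 1) -> 0
  row 13 [1101]: (1 XOR 1) -> 0
  row 14 [1110]: (1 XOR 1) -> 0
  row 15 [1111]: (1 XOR 1) -> 0
Full result column, 4 rows per line (P1,P2 fixed per line; P3,P4 runs 00..11 left to right):
  rows 0-3 [P1,P2=00]: 0000  = hex 0
  rows 4-7 [P1,P2=01]: 1111  = hex F
  rows 8-11 [P1,P2=10]: 1111  = hex F
  rows 12-15 [P1,P2=11]: 0000  = hex 0
Output column (row 0 .. row 15) = 0000111111110000
Output column grouped in 4s = 0000 1111 1111 0000 = 0x0FF0
Convert to decimal digit by digit (value = value*16 + digit):
  0 -> 0
  0*16 + 15 (F) = 15
  15*16 + 15 (F) = 255
  255*16 + 0 = 4080
Decimal = 4080

4080


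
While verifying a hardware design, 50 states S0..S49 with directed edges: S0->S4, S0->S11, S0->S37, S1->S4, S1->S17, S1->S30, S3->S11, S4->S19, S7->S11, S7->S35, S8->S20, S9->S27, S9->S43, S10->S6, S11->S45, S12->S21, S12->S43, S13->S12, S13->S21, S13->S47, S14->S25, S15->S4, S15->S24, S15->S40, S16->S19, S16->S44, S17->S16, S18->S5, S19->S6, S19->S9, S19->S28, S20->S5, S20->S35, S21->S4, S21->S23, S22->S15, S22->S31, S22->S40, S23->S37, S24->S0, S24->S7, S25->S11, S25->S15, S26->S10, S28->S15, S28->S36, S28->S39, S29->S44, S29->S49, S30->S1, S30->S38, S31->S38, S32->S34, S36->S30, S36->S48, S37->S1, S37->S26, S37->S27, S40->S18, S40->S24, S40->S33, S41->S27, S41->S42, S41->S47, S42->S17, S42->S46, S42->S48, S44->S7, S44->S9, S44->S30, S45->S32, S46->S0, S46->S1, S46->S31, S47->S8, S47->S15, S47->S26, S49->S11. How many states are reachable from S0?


BFS from S0:
  layer 0: {S0}
  layer 1: {S4, S11, S37}
  layer 2: {S1, S19, S26, S27, S45}
  layer 3: {S6, S9, S10, S17, S28, S30, S32}
  layer 4: {S15, S16, S34, S36, S38, S39, S43}
  layer 5: {S24, S40, S44, S48}
  layer 6: {S7, S18, S33}
  layer 7: {S5, S35}
Reachable set: {S0, S1, S4, S5, S6, S7, S9, S10, S11, S15, S16, S17, S18, S19, S24, S26, S27, S28, S30, S32, S33, S34, S35, S36, S37, S38, S39, S40, S43, S44, S45, S48}
Count = 32

32


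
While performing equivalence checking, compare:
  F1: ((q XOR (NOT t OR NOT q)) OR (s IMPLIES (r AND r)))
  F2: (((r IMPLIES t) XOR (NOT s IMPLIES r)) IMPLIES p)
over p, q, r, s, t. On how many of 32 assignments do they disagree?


F1 = ((q XOR (NOT t OR NOT q)) OR (s IMPLIES (r AND r)))
F2 = (((r IMPLIES t) XOR (NOT s IMPLIES r)) IMPLIES p)
Evaluate both on each of 32 rows (bits = p,q,r,s,t):
  row 0 [00000]: F1=1 F2=0 (differ) -> 1
  row 1 [00001]: F1=1 F2=0 (differ) -> 1
  row 2 [00010]: F1=1 F2=1 -> 0
  row 3 [00011]: F1=1 F2=1 -> 0
  row 4 [00100]: F1=1 F2=0 (differ) -> 1
  row 5 [00101]: F1=1 F2=1 -> 0
  row 6 [00110]: F1=1 F2=0 (differ) -> 1
  row 7 [00111]: F1=1 F2=1 -> 0
  row 8 [01000]: F1=1 F2=0 (differ) -> 1
  row 9 [01001]: F1=1 F2=0 (differ) -> 1
  row 10 [01010]: F1=0 F2=1 (differ) -> 1
  row 11 [01011]: F1=1 F2=1 -> 0
  row 12 [01100]: F1=1 F2=0 (differ) -> 1
  row 13 [01101]: F1=1 F2=1 -> 0
  row 14 [01110]: F1=1 F2=0 (differ) -> 1
  row 15 [01111]: F1=1 F2=1 -> 0
  row 16 [10000]: F1=1 F2=1 -> 0
  row 17 [10001]: F1=1 F2=1 -> 0
  row 18 [10010]: F1=1 F2=1 -> 0
  row 19 [10011]: F1=1 F2=1 -> 0
  row 20 [10100]: F1=1 F2=1 -> 0
  row 21 [10101]: F1=1 F2=1 -> 0
  row 22 [10110]: F1=1 F2=1 -> 0
  row 23 [10111]: F1=1 F2=1 -> 0
  row 24 [11000]: F1=1 F2=1 -> 0
  row 25 [11001]: F1=1 F2=1 -> 0
  row 26 [11010]: F1=0 F2=1 (differ) -> 1
  row 27 [11011]: F1=1 F2=1 -> 0
  row 28 [11100]: F1=1 F2=1 -> 0
  row 29 [11101]: F1=1 F2=1 -> 0
  row 30 [11110]: F1=1 F2=1 -> 0
  row 31 [11111]: F1=1 F2=1 -> 0
Full result column, 8 rows per line (p,q fixed per line; r,s,t runs 000..111 left to right):
  rows 0-7 [p,q=00]: 11001010  (ones: 4)
  rows 8-15 [p,q=01]: 11101010  (ones: 5)
  rows 16-23 [p,q=10]: 00000000  (ones: 0)
  rows 24-31 [p,q=11]: 00100000  (ones: 1)
Disagreements = 4+5+0+1 = 10

10


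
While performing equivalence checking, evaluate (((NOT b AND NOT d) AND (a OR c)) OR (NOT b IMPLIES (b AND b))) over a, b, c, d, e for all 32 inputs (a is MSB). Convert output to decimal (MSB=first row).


Formula: (((NOT b AND NOT d) AND (a OR c)) OR (NOT b IMPLIES (b AND b))) over a, b, c, d, e (32 rows)
Evaluate each row (bits = a,b,c,d,e, MSB first):
  row 0 [00000]: (((NOT 0 AND NOT 0) AND (0 OR 0)) OR (NOT 0 IMPLIES (0 AND 0))) -> 0
  row 1 [00001]: (((NOT 0 AND NOT 0) AND (0 OR 0)) OR (NOT 0 IMPLIES (0 AND 0))) -> 0
  row 2 [00010]: (((NOT 0 AND NOT 1) AND (0 OR 0)) OR (NOT 0 IMPLIES (0 AND 0))) -> 0
  row 3 [00011]: (((NOT 0 AND NOT 1) AND (0 OR 0)) OR (NOT 0 IMPLIES (0 AND 0))) -> 0
  row 4 [00100]: (((NOT 0 AND NOT 0) AND (0 OR 1)) OR (NOT 0 IMPLIES (0 AND 0))) -> 1
  row 5 [00101]: (((NOT 0 AND NOT 0) AND (0 OR 1)) OR (NOT 0 IMPLIES (0 AND 0))) -> 1
  row 6 [00110]: (((NOT 0 AND NOT 1) AND (0 OR 1)) OR (NOT 0 IMPLIES (0 AND 0))) -> 0
  row 7 [00111]: (((NOT 0 AND NOT 1) AND (0 OR 1)) OR (NOT 0 IMPLIES (0 AND 0))) -> 0
  row 8 [01000]: (((NOT 1 AND NOT 0) AND (0 OR 0)) OR (NOT 1 IMPLIES (1 AND 1))) -> 1
  row 9 [01001]: (((NOT 1 AND NOT 0) AND (0 OR 0)) OR (NOT 1 IMPLIES (1 AND 1))) -> 1
  row 10 [01010]: (((NOT 1 AND NOT 1) AND (0 OR 0)) OR (NOT 1 IMPLIES (1 AND 1))) -> 1
  row 11 [01011]: (((NOT 1 AND NOT 1) AND (0 OR 0)) OR (NOT 1 IMPLIES (1 AND 1))) -> 1
  row 12 [01100]: (((NOT 1 AND NOT 0) AND (0 OR 1)) OR (NOT 1 IMPLIES (1 AND 1))) -> 1
  row 13 [01101]: (((NOT 1 AND NOT 0) AND (0 OR 1)) OR (NOT 1 IMPLIES (1 AND 1))) -> 1
  row 14 [01110]: (((NOT 1 AND NOT 1) AND (0 OR 1)) OR (NOT 1 IMPLIES (1 AND 1))) -> 1
  row 15 [01111]: (((NOT 1 AND NOT 1) AND (0 OR 1)) OR (NOT 1 IMPLIES (1 AND 1))) -> 1
  row 16 [10000]: (((NOT 0 AND NOT 0) AND (1 OR 0)) OR (NOT 0 IMPLIES (0 AND 0))) -> 1
  row 17 [10001]: (((NOT 0 AND NOT 0) AND (1 OR 0)) OR (NOT 0 IMPLIES (0 AND 0))) -> 1
  row 18 [10010]: (((NOT 0 AND NOT 1) AND (1 OR 0)) OR (NOT 0 IMPLIES (0 AND 0))) -> 0
  row 19 [10011]: (((NOT 0 AND NOT 1) AND (1 OR 0)) OR (NOT 0 IMPLIES (0 AND 0))) -> 0
  row 20 [10100]: (((NOT 0 AND NOT 0) AND (1 OR 1)) OR (NOT 0 IMPLIES (0 AND 0))) -> 1
  row 21 [10101]: (((NOT 0 AND NOT 0) AND (1 OR 1)) OR (NOT 0 IMPLIES (0 AND 0))) -> 1
  row 22 [10110]: (((NOT 0 AND NOT 1) AND (1 OR 1)) OR (NOT 0 IMPLIES (0 AND 0))) -> 0
  row 23 [10111]: (((NOT 0 AND NOT 1) AND (1 OR 1)) OR (NOT 0 IMPLIES (0 AND 0))) -> 0
  row 24 [11000]: (((NOT 1 AND NOT 0) AND (1 OR 0)) OR (NOT 1 IMPLIES (1 AND 1))) -> 1
  row 25 [11001]: (((NOT 1 AND NOT 0) AND (1 OR 0)) OR (NOT 1 IMPLIES (1 AND 1))) -> 1
  row 26 [11010]: (((NOT 1 AND NOT 1) AND (1 OR 0)) OR (NOT 1 IMPLIES (1 AND 1))) -> 1
  row 27 [11011]: (((NOT 1 AND NOT 1) AND (1 OR 0)) OR (NOT 1 IMPLIES (1 AND 1))) -> 1
  row 28 [11100]: (((NOT 1 AND NOT 0) AND (1 OR 1)) OR (NOT 1 IMPLIES (1 AND 1))) -> 1
  row 29 [11101]: (((NOT 1 AND NOT 0) AND (1 OR 1)) OR (NOT 1 IMPLIES (1 AND 1))) -> 1
  row 30 [11110]: (((NOT 1 AND NOT 1) AND (1 OR 1)) OR (NOT 1 IMPLIES (1 AND 1))) -> 1
  row 31 [11111]: (((NOT 1 AND NOT 1) AND (1 OR 1)) OR (NOT 1 IMPLIES (1 AND 1))) -> 1
Full result column, 4 rows per line (a,b,c fixed per line; d,e runs 00..11 left to right):
  rows 0-3 [a,b,c=000]: 0000  = hex 0
  rows 4-7 [a,b,c=001]: 1100  = hex C
  rows 8-11 [a,b,c=010]: 1111  = hex F
  rows 12-15 [a,b,c=011]: 1111  = hex F
  rows 16-19 [a,b,c=100]: 1100  = hex C
  rows 20-23 [a,b,c=101]: 1100  = hex C
  rows 24-27 [a,b,c=110]: 1111  = hex F
  rows 28-31 [a,b,c=111]: 1111  = hex F
Output column (row 0 .. row 31) = 00001100111111111100110011111111
Output column grouped in 4s = 0000 1100 1111 1111 1100 1100 1111 1111 = 0x0CFFCCFF
Convert to decimal digit by digit (value = value*16 + digit):
  0 -> 0
  0*16 + 12 (C) = 12
  12*16 + 15 (F) = 207
  207*16 + 15 (F) = 3327
  3327*16 + 12 (C) = 53244
  53244*16 + 12 (C) = 851916
  851916*16 + 15 (F) = 13630671
  13630671*16 + 15 (F) = 218090751
Decimal = 218090751

218090751


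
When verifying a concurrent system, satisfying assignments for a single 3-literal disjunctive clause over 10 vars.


Step 1: Total=2^10=1024
Step 2: Unsat when all 3 false: 2^7=128
Step 3: Sat=1024-128=896

896


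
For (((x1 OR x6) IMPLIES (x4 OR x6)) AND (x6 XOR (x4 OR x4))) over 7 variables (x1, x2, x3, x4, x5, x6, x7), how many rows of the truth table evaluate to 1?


Formula: (((x1 OR x6) IMPLIES (x4 OR x6)) AND (x6 XOR (x4 OR x4))) over 7 vars (128 rows)
Evaluate each row (x1, x2, x3, x4, x5, x6, x7 as bits, MSB first):
  row 0 [0000000]: (((0 OR 0) IMPLIES (0 OR 0)) AND (0 XOR (0 OR 0))) -> 0
  row 1 [0000001]: (((0 OR 0) IMPLIES (0 OR 0)) AND (0 XOR (0 OR 0))) -> 0
  row 2 [0000010]: (((0 OR 1) IMPLIES (0 OR 1)) AND (1 XOR (0 OR 0))) -> 1
  row 3 [0000011]: (((0 OR 1) IMPLIES (0 OR 1)) AND (1 XOR (0 OR 0))) -> 1
  row 4 [0000100]: (((0 OR 0) IMPLIES (0 OR 0)) AND (0 XOR (0 OR 0))) -> 0
  (every remaining row is evaluated the same way; all 128 results are listed next)
Full result column, 8 rows per line (x1,x2,x3,x4 fixed per line; x5,x6,x7 runs 000..111 left to right):
  rows 0-7 [x1,x2,x3,x4=0000]: 00110011  (ones: 4)
  rows 8-15 [x1,x2,x3,x4=0001]: 11001100  (ones: 4)
  rows 16-23 [x1,x2,x3,x4=0010]: 00110011  (ones: 4)
  rows 24-31 [x1,x2,x3,x4=0011]: 11001100  (ones: 4)
  rows 32-39 [x1,x2,x3,x4=0100]: 00110011  (ones: 4)
  rows 40-47 [x1,x2,x3,x4=0101]: 11001100  (ones: 4)
  rows 48-55 [x1,x2,x3,x4=0110]: 00110011  (ones: 4)
  rows 56-63 [x1,x2,x3,x4=0111]: 11001100  (ones: 4)
  rows 64-71 [x1,x2,x3,x4=1000]: 00110011  (ones: 4)
  rows 72-79 [x1,x2,x3,x4=1001]: 11001100  (ones: 4)
  rows 80-87 [x1,x2,x3,x4=1010]: 00110011  (ones: 4)
  rows 88-95 [x1,x2,x3,x4=1011]: 11001100  (ones: 4)
  rows 96-103 [x1,x2,x3,x4=1100]: 00110011  (ones: 4)
  rows 104-111 [x1,x2,x3,x4=1101]: 11001100  (ones: 4)
  rows 112-119 [x1,x2,x3,x4=1110]: 00110011  (ones: 4)
  rows 120-127 [x1,x2,x3,x4=1111]: 11001100  (ones: 4)
Count of 1-rows = 4+4+4+4+4+4+4+4+4+4+4+4+4+4+4+4 = 64

64


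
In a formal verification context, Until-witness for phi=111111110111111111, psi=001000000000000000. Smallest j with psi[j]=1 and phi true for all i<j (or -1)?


(phi U psi) at 0: need smallest j with psi[j]=1 and phi[i]=1 for all i in [0,j).
Scan from step 0:
  step 0: phi=1, psi=0 -> continue
  step 1: phi=1, psi=0 -> continue
  step 2: psi=1 and phi held for [0,2) -> witness found
Witness step = 2

2


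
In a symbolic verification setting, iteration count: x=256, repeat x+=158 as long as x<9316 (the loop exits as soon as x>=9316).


Step 1: x goes from 256 toward 9316 by 158; the body runs while x<9316, so iterations = ceil((bound-start)/step)
Step 2: Distance=9060
Step 3: ceil(9060/158)=58

58


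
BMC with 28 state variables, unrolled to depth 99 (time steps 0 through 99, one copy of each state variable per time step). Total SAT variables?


BMC unrolls to depth k, creating one copy of each state var for steps 0..k.
Step count = 99 + 1 = 100 (steps 0 through 99)
Vars per step = 28
Total = 28 * 100 = 2800

2800


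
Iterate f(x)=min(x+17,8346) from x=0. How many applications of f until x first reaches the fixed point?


Step 1: x=0, cap=8346, increment=17
Step 2: x grows by 17 each step until capped at 8346; fixed point is x=8346
Step 3: iterations = ceil(8346/17) = 491

491


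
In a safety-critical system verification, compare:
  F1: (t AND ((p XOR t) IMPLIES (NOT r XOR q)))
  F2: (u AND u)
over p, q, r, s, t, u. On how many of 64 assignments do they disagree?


F1 = (t AND ((p XOR t) IMPLIES (NOT r XOR q)))
F2 = (u AND u)
Evaluate both on each of 64 rows (bits = p,q,r,s,t,u):
  row 0 [000000]: F1=0 F2=0 -> 0
  row 1 [000001]: F1=0 F2=1 (differ) -> 1
  row 2 [000010]: F1=1 F2=0 (differ) -> 1
  row 3 [000011]: F1=1 F2=1 -> 0
  row 4 [000100]: F1=0 F2=0 -> 0
  (every remaining row is evaluated the same way; all 64 results are listed next)
Full result column, 8 rows per line (p,q,r fixed per line; s,t,u runs 000..111 left to right):
  rows 0-7 [p,q,r=000]: 01100110  (ones: 4)
  rows 8-15 [p,q,r=001]: 01010101  (ones: 4)
  rows 16-23 [p,q,r=010]: 01010101  (ones: 4)
  rows 24-31 [p,q,r=011]: 01100110  (ones: 4)
  rows 32-39 [p,q,r=100]: 01100110  (ones: 4)
  rows 40-47 [p,q,r=101]: 01100110  (ones: 4)
  rows 48-55 [p,q,r=110]: 01100110  (ones: 4)
  rows 56-63 [p,q,r=111]: 01100110  (ones: 4)
Disagreements = 4+4+4+4+4+4+4+4 = 32

32


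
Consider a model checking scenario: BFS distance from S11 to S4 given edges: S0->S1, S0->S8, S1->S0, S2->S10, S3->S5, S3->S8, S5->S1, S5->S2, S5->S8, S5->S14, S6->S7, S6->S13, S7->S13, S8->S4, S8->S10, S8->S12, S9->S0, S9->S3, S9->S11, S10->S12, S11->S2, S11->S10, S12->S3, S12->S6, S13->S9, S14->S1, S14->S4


BFS layer-by-layer from S11:
  dist 0: {S11}
  dist 1: {S2, S10}
  dist 2: {S12}
  dist 3: {S3, S6}
  dist 4: {S5, S7, S8, S13}
  dist 5: {S1, S4, S9, S14}
  -> S4 reached at distance 5
Shortest path length = 5

5


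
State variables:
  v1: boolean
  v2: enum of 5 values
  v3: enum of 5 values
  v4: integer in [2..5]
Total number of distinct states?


State space = product of domain sizes of all variables.
Domain sizes:
  v1 (boolean): 2
  v2 (enum of 5 values): 5
  v3 (enum of 5 values): 5
  v4 (integer in [2..5]): 4
Product = 2 * 5 * 5 * 4 = 200

200


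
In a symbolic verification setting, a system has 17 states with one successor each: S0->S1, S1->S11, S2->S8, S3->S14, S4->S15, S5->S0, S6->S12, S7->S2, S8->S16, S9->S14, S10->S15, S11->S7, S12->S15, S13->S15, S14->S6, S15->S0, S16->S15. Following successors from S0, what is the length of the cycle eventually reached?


Trace from S0 until a state repeats:
  S0 -> S1 -> S11 -> S7 -> S2 -> S8 -> S16 -> S15 -> S0
S0 first seen at step 0, revisited at step 8.
Cycle length = 8 - 0 = 8

8


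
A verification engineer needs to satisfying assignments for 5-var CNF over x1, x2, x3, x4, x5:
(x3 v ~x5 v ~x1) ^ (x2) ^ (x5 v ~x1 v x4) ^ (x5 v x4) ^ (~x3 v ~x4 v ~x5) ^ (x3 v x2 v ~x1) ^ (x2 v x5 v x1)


CNF with 7 clauses over 5 vars (32 assignments).
An assignment satisfies CNF iff every clause has >=1 true literal.
Check each row (bits = x1,x2,x3,x4,x5; clause T/F shown):
  row 0 [00000]: clauses=TFTFTTF -> 0
  row 1 [00001]: clauses=TFTTTTT -> 0
  row 2 [00010]: clauses=TFTTTTF -> 0
  row 3 [00011]: clauses=TFTTTTT -> 0
  row 4 [00100]: clauses=TFTFTTF -> 0
  row 5 [00101]: clauses=TFTTTTT -> 0
  row 6 [00110]: clauses=TFTTTTF -> 0
  row 7 [00111]: clauses=TFTTFTT -> 0
  row 8 [01000]: clauses=TTTFTTT -> 0
  row 9 [01001]: clauses=TTTTTTT -> 1
  row 10 [01010]: clauses=TTTTTTT -> 1
  row 11 [01011]: clauses=TTTTTTT -> 1
  row 12 [01100]: clauses=TTTFTTT -> 0
  row 13 [01101]: clauses=TTTTTTT -> 1
  row 14 [01110]: clauses=TTTTTTT -> 1
  row 15 [01111]: clauses=TTTTFTT -> 0
  row 16 [10000]: clauses=TFFFTFT -> 0
  row 17 [10001]: clauses=FFTTTFT -> 0
  row 18 [10010]: clauses=TFTTTFT -> 0
  row 19 [10011]: clauses=FFTTTFT -> 0
  row 20 [10100]: clauses=TFFFTTT -> 0
  row 21 [10101]: clauses=TFTTTTT -> 0
  row 22 [10110]: clauses=TFTTTTT -> 0
  row 23 [10111]: clauses=TFTTFTT -> 0
  row 24 [11000]: clauses=TTFFTTT -> 0
  row 25 [11001]: clauses=FTTTTTT -> 0
  row 26 [11010]: clauses=TTTTTTT -> 1
  row 27 [11011]: clauses=FTTTTTT -> 0
  row 28 [11100]: clauses=TTFFTTT -> 0
  row 29 [11101]: clauses=TTTTTTT -> 1
  row 30 [11110]: clauses=TTTTTTT -> 1
  row 31 [11111]: clauses=TTTTFTT -> 0
Full result column, 8 rows per line (x1,x2 fixed per line; x3,x4,x5 runs 000..111 left to right):
  rows 0-7 [x1,x2=00]: 00000000  (ones: 0)
  rows 8-15 [x1,x2=01]: 01110110  (ones: 5)
  rows 16-23 [x1,x2=10]: 00000000  (ones: 0)
  rows 24-31 [x1,x2=11]: 00100110  (ones: 3)
Satisfying assignments = 0+5+0+3 = 8

8


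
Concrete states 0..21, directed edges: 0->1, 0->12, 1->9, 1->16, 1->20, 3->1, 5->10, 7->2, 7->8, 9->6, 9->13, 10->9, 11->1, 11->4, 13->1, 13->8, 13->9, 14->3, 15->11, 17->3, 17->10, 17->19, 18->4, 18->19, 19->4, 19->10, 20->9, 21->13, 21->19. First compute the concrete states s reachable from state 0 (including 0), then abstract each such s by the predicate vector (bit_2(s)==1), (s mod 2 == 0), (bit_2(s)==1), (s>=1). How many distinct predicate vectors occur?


BFS from 0:
Concrete reachable: {0, 1, 6, 8, 9, 12, 13, 16, 20}
Abstract via predicates (bit_2(s)==1), (s mod 2 == 0), (bit_2(s)==1), (s>=1):
  (0,0,0,1) <- {1, 9}
  (0,1,0,0) <- {0}
  (0,1,0,1) <- {8, 16}
  (1,0,1,1) <- {13}
  (1,1,1,1) <- {6, 12, 20}
Distinct abstract states = 5

5


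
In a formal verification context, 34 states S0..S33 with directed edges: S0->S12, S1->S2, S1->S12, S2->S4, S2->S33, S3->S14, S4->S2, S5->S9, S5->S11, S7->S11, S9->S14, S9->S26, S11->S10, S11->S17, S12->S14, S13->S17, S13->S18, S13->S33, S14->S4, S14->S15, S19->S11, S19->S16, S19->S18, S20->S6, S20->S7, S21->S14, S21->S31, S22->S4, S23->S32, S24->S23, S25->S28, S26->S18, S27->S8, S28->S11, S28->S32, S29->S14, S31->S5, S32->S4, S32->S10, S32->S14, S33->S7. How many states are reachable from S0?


BFS from S0:
  layer 0: {S0}
  layer 1: {S12}
  layer 2: {S14}
  layer 3: {S4, S15}
  layer 4: {S2}
  layer 5: {S33}
  layer 6: {S7}
  layer 7: {S11}
  layer 8: {S10, S17}
Reachable set: {S0, S2, S4, S7, S10, S11, S12, S14, S15, S17, S33}
Count = 11

11


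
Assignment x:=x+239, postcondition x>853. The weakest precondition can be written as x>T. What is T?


Formula: wp(x:=E, P) = P[E/x] (substitute E for x in postcondition)
Step 1: Postcondition: x>853
Step 2: Substitute x+239 for x: x+239>853
Step 3: Solve for x: x > 853-239 = 614

614


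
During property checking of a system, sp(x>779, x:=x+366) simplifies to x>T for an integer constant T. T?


Formula: sp(P, x:=E) = exists old_x. (x = E[old_x/x]) AND P[old_x/x] (old_x is the value of x before the assignment; eliminate old_x by solving x = E[old_x/x] for old_x)
Step 1: Precondition P: x>779, i.e. old_x > 779
Step 2: Assignment gives x = old_x + 366, so old_x = x - 366
Step 3: Substitute into P: x - 366 > 779
Step 4: Simplify: x > 779+366 = 1145

1145


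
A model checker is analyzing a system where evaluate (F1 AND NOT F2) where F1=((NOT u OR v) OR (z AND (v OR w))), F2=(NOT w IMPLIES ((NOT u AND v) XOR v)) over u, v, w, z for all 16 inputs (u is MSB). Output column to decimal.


F1 = ((NOT u OR v) OR (z AND (v OR w)))
F2 = (NOT w IMPLIES ((NOT u AND v) XOR v))
Counterexample to F1=>F2 is where F1=1 and F2=0.
Evaluate each row (bits = u,v,w,z, MSB first):
  row 0 [0000]: F1=1 F2=0 -> F1&~F2 -> 1
  row 1 [0001]: F1=1 F2=0 -> F1&~F2 -> 1
  row 2 [0010]: F1=1 F2=1 -> F1&~F2 -> 0
  row 3 [0011]: F1=1 F2=1 -> F1&~F2 -> 0
  row 4 [0100]: F1=1 F2=0 -> F1&~F2 -> 1
  row 5 [0101]: F1=1 F2=0 -> F1&~F2 -> 1
  row 6 [0110]: F1=1 F2=1 -> F1&~F2 -> 0
  row 7 [0111]: F1=1 F2=1 -> F1&~F2 -> 0
  row 8 [1000]: F1=0 F2=0 -> F1&~F2 -> 0
  row 9 [1001]: F1=0 F2=0 -> F1&~F2 -> 0
  row 10 [1010]: F1=0 F2=1 -> F1&~F2 -> 0
  row 11 [1011]: F1=1 F2=1 -> F1&~F2 -> 0
  row 12 [1100]: F1=1 F2=1 -> F1&~F2 -> 0
  row 13 [1101]: F1=1 F2=1 -> F1&~F2 -> 0
  row 14 [1110]: F1=1 F2=1 -> F1&~F2 -> 0
  row 15 [1111]: F1=1 F2=1 -> F1&~F2 -> 0
Full result column, 4 rows per line (u,v fixed per line; w,z runs 00..11 left to right):
  rows 0-3 [u,v=00]: 1100  = hex C
  rows 4-7 [u,v=01]: 1100  = hex C
  rows 8-11 [u,v=10]: 0000  = hex 0
  rows 12-15 [u,v=11]: 0000  = hex 0
Counterexample vector (row 0 .. row 15) = 1100110000000000
Output column grouped in 4s = 1100 1100 0000 0000 = 0xCC00
Convert to decimal digit by digit (value = value*16 + digit):
  C -> 12
  12*16 + 12 (C) = 204
  204*16 + 0 = 3264
  3264*16 + 0 = 52224
Decimal = 52224

52224


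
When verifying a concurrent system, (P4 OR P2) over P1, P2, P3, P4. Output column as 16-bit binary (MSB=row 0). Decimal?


Formula: (P4 OR P2) over P1, P2, P3, P4 (16 rows)
Evaluate each row (bits = P1,P2,P3,P4, MSB first):
  row 0 [0000]: (0 OR 0) -> 0
  row 1 [0001]: (1 OR 0) -> 1
  row 2 [0010]: (0 OR 0) -> 0
  row 3 [0011]: (1 OR 0) -> 1
  row 4 [0100]: (0 OR 1) -> 1
  row 5 [0101]: (1 OR 1) -> 1
  row 6 [0110]: (0 OR 1) -> 1
  row 7 [0111]: (1 OR 1) -> 1
  row 8 [1000]: (0 OR 0) -> 0
  row 9 [1001]: (1 OR 0) -> 1
  row 10 [1010]: (0 OR 0) -> 0
  row 11 [1011]: (1 OR 0) -> 1
  row 12 [1100]: (0 OR 1) -> 1
  row 13 [1101]: (1 OR 1) -> 1
  row 14 [1110]: (0 OR 1) -> 1
  row 15 [1111]: (1 OR 1) -> 1
Full result column, 4 rows per line (P1,P2 fixed per line; P3,P4 runs 00..11 left to right):
  rows 0-3 [P1,P2=00]: 0101  = hex 5
  rows 4-7 [P1,P2=01]: 1111  = hex F
  rows 8-11 [P1,P2=10]: 0101  = hex 5
  rows 12-15 [P1,P2=11]: 1111  = hex F
Output column (row 0 .. row 15) = 0101111101011111
Output column grouped in 4s = 0101 1111 0101 1111 = 0x5F5F
Convert to decimal digit by digit (value = value*16 + digit):
  5 -> 5
  5*16 + 15 (F) = 95
  95*16 + 5 = 1525
  1525*16 + 15 (F) = 24415
Decimal = 24415

24415


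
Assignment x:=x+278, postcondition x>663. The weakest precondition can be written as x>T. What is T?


Formula: wp(x:=E, P) = P[E/x] (substitute E for x in postcondition)
Step 1: Postcondition: x>663
Step 2: Substitute x+278 for x: x+278>663
Step 3: Solve for x: x > 663-278 = 385

385


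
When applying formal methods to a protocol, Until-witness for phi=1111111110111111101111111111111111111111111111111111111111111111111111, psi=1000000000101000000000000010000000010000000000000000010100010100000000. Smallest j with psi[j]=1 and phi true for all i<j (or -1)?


(phi U psi) at 0: need smallest j with psi[j]=1 and phi[i]=1 for all i in [0,j).
Scan from step 0:
  step 0: psi=1 and phi held for [0,0) -> witness found
Witness step = 0

0


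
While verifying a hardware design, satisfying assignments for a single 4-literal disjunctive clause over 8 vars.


Step 1: Total=2^8=256
Step 2: Unsat when all 4 false: 2^4=16
Step 3: Sat=256-16=240

240


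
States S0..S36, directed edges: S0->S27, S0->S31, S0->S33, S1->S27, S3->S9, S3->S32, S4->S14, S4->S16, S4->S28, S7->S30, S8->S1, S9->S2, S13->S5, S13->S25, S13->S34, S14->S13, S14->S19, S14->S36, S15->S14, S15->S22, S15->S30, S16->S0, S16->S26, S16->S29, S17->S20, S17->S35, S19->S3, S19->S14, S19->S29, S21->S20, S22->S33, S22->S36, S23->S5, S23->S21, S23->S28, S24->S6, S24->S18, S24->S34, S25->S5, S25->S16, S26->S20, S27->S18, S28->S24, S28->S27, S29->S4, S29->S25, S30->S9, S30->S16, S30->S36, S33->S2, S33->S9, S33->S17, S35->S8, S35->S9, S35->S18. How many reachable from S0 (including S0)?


BFS from S0:
  layer 0: {S0}
  layer 1: {S27, S31, S33}
  layer 2: {S2, S9, S17, S18}
  layer 3: {S20, S35}
  layer 4: {S8}
  layer 5: {S1}
Reachable set: {S0, S1, S2, S8, S9, S17, S18, S20, S27, S31, S33, S35}
Count = 12

12


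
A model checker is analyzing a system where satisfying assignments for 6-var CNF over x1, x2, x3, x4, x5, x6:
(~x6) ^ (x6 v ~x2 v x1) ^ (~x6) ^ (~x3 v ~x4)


CNF with 4 clauses over 6 vars (64 assignments).
An assignment satisfies CNF iff every clause has >=1 true literal.
Check each row (bits = x1,x2,x3,x4,x5,x6; clause T/F shown):
  row 0 [000000]: clauses=TTTT -> 1
  row 1 [000001]: clauses=FTFT -> 0
  row 2 [000010]: clauses=TTTT -> 1
  row 3 [000011]: clauses=FTFT -> 0
  row 4 [000100]: clauses=TTTT -> 1
  (every remaining row is evaluated the same way; all 64 results are listed next)
Full result column, 8 rows per line (x1,x2,x3 fixed per line; x4,x5,x6 runs 000..111 left to right):
  rows 0-7 [x1,x2,x3=000]: 10101010  (ones: 4)
  rows 8-15 [x1,x2,x3=001]: 10100000  (ones: 2)
  rows 16-23 [x1,x2,x3=010]: 00000000  (ones: 0)
  rows 24-31 [x1,x2,x3=011]: 00000000  (ones: 0)
  rows 32-39 [x1,x2,x3=100]: 10101010  (ones: 4)
  rows 40-47 [x1,x2,x3=101]: 10100000  (ones: 2)
  rows 48-55 [x1,x2,x3=110]: 10101010  (ones: 4)
  rows 56-63 [x1,x2,x3=111]: 10100000  (ones: 2)
Satisfying assignments = 4+2+0+0+4+2+4+2 = 18

18


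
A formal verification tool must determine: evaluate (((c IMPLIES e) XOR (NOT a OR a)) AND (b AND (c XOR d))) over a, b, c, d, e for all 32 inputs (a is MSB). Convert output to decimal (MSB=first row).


Formula: (((c IMPLIES e) XOR (NOT a OR a)) AND (b AND (c XOR d))) over a, b, c, d, e (32 rows)
Evaluate each row (bits = a,b,c,d,e, MSB first):
  row 0 [00000]: (((0 IMPLIES 0) XOR (NOT 0 OR 0)) AND (0 AND (0 XOR 0))) -> 0
  row 1 [00001]: (((0 IMPLIES 1) XOR (NOT 0 OR 0)) AND (0 AND (0 XOR 0))) -> 0
  row 2 [00010]: (((0 IMPLIES 0) XOR (NOT 0 OR 0)) AND (0 AND (0 XOR 1))) -> 0
  row 3 [00011]: (((0 IMPLIES 1) XOR (NOT 0 OR 0)) AND (0 AND (0 XOR 1))) -> 0
  row 4 [00100]: (((1 IMPLIES 0) XOR (NOT 0 OR 0)) AND (0 AND (1 XOR 0))) -> 0
  row 5 [00101]: (((1 IMPLIES 1) XOR (NOT 0 OR 0)) AND (0 AND (1 XOR 0))) -> 0
  row 6 [00110]: (((1 IMPLIES 0) XOR (NOT 0 OR 0)) AND (0 AND (1 XOR 1))) -> 0
  row 7 [00111]: (((1 IMPLIES 1) XOR (NOT 0 OR 0)) AND (0 AND (1 XOR 1))) -> 0
  row 8 [01000]: (((0 IMPLIES 0) XOR (NOT 0 OR 0)) AND (1 AND (0 XOR 0))) -> 0
  row 9 [01001]: (((0 IMPLIES 1) XOR (NOT 0 OR 0)) AND (1 AND (0 XOR 0))) -> 0
  row 10 [01010]: (((0 IMPLIES 0) XOR (NOT 0 OR 0)) AND (1 AND (0 XOR 1))) -> 0
  row 11 [01011]: (((0 IMPLIES 1) XOR (NOT 0 OR 0)) AND (1 AND (0 XOR 1))) -> 0
  row 12 [01100]: (((1 IMPLIES 0) XOR (NOT 0 OR 0)) AND (1 AND (1 XOR 0))) -> 1
  row 13 [01101]: (((1 IMPLIES 1) XOR (NOT 0 OR 0)) AND (1 AND (1 XOR 0))) -> 0
  row 14 [01110]: (((1 IMPLIES 0) XOR (NOT 0 OR 0)) AND (1 AND (1 XOR 1))) -> 0
  row 15 [01111]: (((1 IMPLIES 1) XOR (NOT 0 OR 0)) AND (1 AND (1 XOR 1))) -> 0
  row 16 [10000]: (((0 IMPLIES 0) XOR (NOT 1 OR 1)) AND (0 AND (0 XOR 0))) -> 0
  row 17 [10001]: (((0 IMPLIES 1) XOR (NOT 1 OR 1)) AND (0 AND (0 XOR 0))) -> 0
  row 18 [10010]: (((0 IMPLIES 0) XOR (NOT 1 OR 1)) AND (0 AND (0 XOR 1))) -> 0
  row 19 [10011]: (((0 IMPLIES 1) XOR (NOT 1 OR 1)) AND (0 AND (0 XOR 1))) -> 0
  row 20 [10100]: (((1 IMPLIES 0) XOR (NOT 1 OR 1)) AND (0 AND (1 XOR 0))) -> 0
  row 21 [10101]: (((1 IMPLIES 1) XOR (NOT 1 OR 1)) AND (0 AND (1 XOR 0))) -> 0
  row 22 [10110]: (((1 IMPLIES 0) XOR (NOT 1 OR 1)) AND (0 AND (1 XOR 1))) -> 0
  row 23 [10111]: (((1 IMPLIES 1) XOR (NOT 1 OR 1)) AND (0 AND (1 XOR 1))) -> 0
  row 24 [11000]: (((0 IMPLIES 0) XOR (NOT 1 OR 1)) AND (1 AND (0 XOR 0))) -> 0
  row 25 [11001]: (((0 IMPLIES 1) XOR (NOT 1 OR 1)) AND (1 AND (0 XOR 0))) -> 0
  row 26 [11010]: (((0 IMPLIES 0) XOR (NOT 1 OR 1)) AND (1 AND (0 XOR 1))) -> 0
  row 27 [11011]: (((0 IMPLIES 1) XOR (NOT 1 OR 1)) AND (1 AND (0 XOR 1))) -> 0
  row 28 [11100]: (((1 IMPLIES 0) XOR (NOT 1 OR 1)) AND (1 AND (1 XOR 0))) -> 1
  row 29 [11101]: (((1 IMPLIES 1) XOR (NOT 1 OR 1)) AND (1 AND (1 XOR 0))) -> 0
  row 30 [11110]: (((1 IMPLIES 0) XOR (NOT 1 OR 1)) AND (1 AND (1 XOR 1))) -> 0
  row 31 [11111]: (((1 IMPLIES 1) XOR (NOT 1 OR 1)) AND (1 AND (1 XOR 1))) -> 0
Full result column, 4 rows per line (a,b,c fixed per line; d,e runs 00..11 left to right):
  rows 0-3 [a,b,c=000]: 0000  = hex 0
  rows 4-7 [a,b,c=001]: 0000  = hex 0
  rows 8-11 [a,b,c=010]: 0000  = hex 0
  rows 12-15 [a,b,c=011]: 1000  = hex 8
  rows 16-19 [a,b,c=100]: 0000  = hex 0
  rows 20-23 [a,b,c=101]: 0000  = hex 0
  rows 24-27 [a,b,c=110]: 0000  = hex 0
  rows 28-31 [a,b,c=111]: 1000  = hex 8
Output column (row 0 .. row 31) = 00000000000010000000000000001000
Output column grouped in 4s = 0000 0000 0000 1000 0000 0000 0000 1000 = 0x00080008
Convert to decimal digit by digit (value = value*16 + digit):
  0 -> 0
  0*16 + 0 = 0
  0*16 + 0 = 0
  0*16 + 8 = 8
  8*16 + 0 = 128
  128*16 + 0 = 2048
  2048*16 + 0 = 32768
  32768*16 + 8 = 524296
Decimal = 524296

524296
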